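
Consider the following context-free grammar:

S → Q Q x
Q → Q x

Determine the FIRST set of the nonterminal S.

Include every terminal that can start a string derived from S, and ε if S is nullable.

We compute FIRST(S) using the standard algorithm.
FIRST(Q) = {}
FIRST(S) = {}
Therefore, FIRST(S) = {}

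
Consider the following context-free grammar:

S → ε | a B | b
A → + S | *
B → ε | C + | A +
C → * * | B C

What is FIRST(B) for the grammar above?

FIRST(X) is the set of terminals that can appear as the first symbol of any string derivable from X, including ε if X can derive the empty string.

We compute FIRST(B) using the standard algorithm.
FIRST(A) = {*, +}
FIRST(B) = {*, +, ε}
FIRST(C) = {*, +}
FIRST(S) = {a, b, ε}
Therefore, FIRST(B) = {*, +, ε}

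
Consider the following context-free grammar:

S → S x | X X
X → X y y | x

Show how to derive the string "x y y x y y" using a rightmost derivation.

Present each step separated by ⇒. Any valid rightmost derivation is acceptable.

S ⇒ X X ⇒ X X y y ⇒ X x y y ⇒ X y y x y y ⇒ x y y x y y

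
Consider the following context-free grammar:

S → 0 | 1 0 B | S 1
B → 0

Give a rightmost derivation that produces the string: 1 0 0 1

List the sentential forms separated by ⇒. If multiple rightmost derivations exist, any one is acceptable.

S ⇒ S 1 ⇒ 1 0 B 1 ⇒ 1 0 0 1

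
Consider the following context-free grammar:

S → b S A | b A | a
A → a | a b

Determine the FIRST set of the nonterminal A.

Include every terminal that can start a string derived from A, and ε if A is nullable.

We compute FIRST(A) using the standard algorithm.
FIRST(A) = {a}
FIRST(S) = {a, b}
Therefore, FIRST(A) = {a}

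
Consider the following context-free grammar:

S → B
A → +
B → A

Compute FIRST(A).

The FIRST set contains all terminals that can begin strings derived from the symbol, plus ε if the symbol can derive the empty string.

We compute FIRST(A) using the standard algorithm.
FIRST(A) = {+}
FIRST(B) = {+}
FIRST(S) = {+}
Therefore, FIRST(A) = {+}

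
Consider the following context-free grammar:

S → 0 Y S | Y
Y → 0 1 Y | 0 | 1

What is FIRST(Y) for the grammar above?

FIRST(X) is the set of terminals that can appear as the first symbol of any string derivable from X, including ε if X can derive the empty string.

We compute FIRST(Y) using the standard algorithm.
FIRST(S) = {0, 1}
FIRST(Y) = {0, 1}
Therefore, FIRST(Y) = {0, 1}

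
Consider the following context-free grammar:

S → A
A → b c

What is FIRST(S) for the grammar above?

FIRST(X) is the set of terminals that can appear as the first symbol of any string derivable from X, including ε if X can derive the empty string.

We compute FIRST(S) using the standard algorithm.
FIRST(A) = {b}
FIRST(S) = {b}
Therefore, FIRST(S) = {b}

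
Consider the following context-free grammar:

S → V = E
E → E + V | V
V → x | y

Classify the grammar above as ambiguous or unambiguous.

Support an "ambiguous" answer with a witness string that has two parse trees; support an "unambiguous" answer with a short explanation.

Unambiguous - every string in the language has a unique parse tree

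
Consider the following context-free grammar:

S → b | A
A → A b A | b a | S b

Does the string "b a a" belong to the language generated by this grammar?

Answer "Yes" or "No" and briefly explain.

No - no valid derivation exists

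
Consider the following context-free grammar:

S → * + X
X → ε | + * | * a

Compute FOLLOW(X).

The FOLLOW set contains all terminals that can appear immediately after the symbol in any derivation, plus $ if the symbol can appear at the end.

We compute FOLLOW(X) using the standard algorithm.
FOLLOW(S) starts with {$}.
FIRST(S) = {*}
FIRST(X) = {*, +, ε}
FOLLOW(S) = {$}
FOLLOW(X) = {$}
Therefore, FOLLOW(X) = {$}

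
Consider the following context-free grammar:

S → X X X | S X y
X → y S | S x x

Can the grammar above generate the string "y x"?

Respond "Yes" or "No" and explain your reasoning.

No - no valid derivation exists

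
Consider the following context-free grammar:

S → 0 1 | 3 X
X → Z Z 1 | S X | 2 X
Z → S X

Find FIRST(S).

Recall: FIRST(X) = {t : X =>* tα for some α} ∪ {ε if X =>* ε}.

We compute FIRST(S) using the standard algorithm.
FIRST(S) = {0, 3}
FIRST(X) = {0, 2, 3}
FIRST(Z) = {0, 3}
Therefore, FIRST(S) = {0, 3}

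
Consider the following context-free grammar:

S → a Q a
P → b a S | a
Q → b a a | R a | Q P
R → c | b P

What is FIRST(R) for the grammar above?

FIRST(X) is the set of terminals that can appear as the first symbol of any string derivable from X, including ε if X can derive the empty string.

We compute FIRST(R) using the standard algorithm.
FIRST(P) = {a, b}
FIRST(Q) = {b, c}
FIRST(R) = {b, c}
FIRST(S) = {a}
Therefore, FIRST(R) = {b, c}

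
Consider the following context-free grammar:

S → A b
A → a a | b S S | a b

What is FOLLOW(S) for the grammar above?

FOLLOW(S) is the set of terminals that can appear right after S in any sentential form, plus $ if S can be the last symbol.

We compute FOLLOW(S) using the standard algorithm.
FOLLOW(S) starts with {$}.
FIRST(A) = {a, b}
FIRST(S) = {a, b}
FOLLOW(A) = {b}
FOLLOW(S) = {$, a, b}
Therefore, FOLLOW(S) = {$, a, b}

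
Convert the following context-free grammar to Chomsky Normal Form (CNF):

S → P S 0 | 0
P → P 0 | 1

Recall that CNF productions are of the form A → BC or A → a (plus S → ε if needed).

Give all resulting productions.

T0 → 0; S → 0; P → 1; S → P X0; X0 → S T0; P → P T0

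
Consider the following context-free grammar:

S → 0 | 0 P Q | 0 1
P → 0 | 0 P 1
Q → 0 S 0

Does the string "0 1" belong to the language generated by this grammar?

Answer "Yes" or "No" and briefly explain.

Yes - a valid derivation exists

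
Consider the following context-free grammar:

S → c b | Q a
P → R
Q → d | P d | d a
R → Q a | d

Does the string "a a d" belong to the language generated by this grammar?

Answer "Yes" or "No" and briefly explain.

No - no valid derivation exists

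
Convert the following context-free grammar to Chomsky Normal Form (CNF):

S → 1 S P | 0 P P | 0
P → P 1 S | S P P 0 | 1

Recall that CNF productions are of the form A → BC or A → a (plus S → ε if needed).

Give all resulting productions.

T1 → 1; T0 → 0; S → 0; P → 1; S → T1 X0; X0 → S P; S → T0 X1; X1 → P P; P → P X2; X2 → T1 S; P → S X3; X3 → P X4; X4 → P T0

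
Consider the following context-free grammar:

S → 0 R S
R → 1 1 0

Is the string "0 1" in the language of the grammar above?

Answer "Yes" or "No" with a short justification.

No - no valid derivation exists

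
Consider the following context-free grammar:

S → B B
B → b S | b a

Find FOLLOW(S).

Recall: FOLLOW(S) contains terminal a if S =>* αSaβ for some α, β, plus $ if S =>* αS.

We compute FOLLOW(S) using the standard algorithm.
FOLLOW(S) starts with {$}.
FIRST(B) = {b}
FIRST(S) = {b}
FOLLOW(B) = {$, b}
FOLLOW(S) = {$, b}
Therefore, FOLLOW(S) = {$, b}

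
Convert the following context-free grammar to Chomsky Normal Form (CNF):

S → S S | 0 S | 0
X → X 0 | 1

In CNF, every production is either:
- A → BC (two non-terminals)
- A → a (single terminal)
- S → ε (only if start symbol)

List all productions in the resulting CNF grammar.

T0 → 0; S → 0; X → 1; S → S S; S → T0 S; X → X T0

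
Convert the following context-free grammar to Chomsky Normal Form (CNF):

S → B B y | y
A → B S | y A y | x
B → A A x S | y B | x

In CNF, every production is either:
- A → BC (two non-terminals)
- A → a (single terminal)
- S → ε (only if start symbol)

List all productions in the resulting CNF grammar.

TY → y; S → y; A → x; TX → x; B → x; S → B X0; X0 → B TY; A → B S; A → TY X1; X1 → A TY; B → A X2; X2 → A X3; X3 → TX S; B → TY B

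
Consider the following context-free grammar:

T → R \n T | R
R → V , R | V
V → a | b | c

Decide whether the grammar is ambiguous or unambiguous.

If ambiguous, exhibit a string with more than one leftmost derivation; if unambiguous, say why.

Unambiguous - every string in the language has a unique leftmost derivation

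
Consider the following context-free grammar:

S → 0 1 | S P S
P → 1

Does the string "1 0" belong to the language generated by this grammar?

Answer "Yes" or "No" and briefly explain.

No - no valid derivation exists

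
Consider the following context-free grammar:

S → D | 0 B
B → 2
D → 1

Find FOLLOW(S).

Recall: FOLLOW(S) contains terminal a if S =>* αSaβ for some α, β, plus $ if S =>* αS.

We compute FOLLOW(S) using the standard algorithm.
FOLLOW(S) starts with {$}.
FIRST(B) = {2}
FIRST(D) = {1}
FIRST(S) = {0, 1}
FOLLOW(B) = {$}
FOLLOW(D) = {$}
FOLLOW(S) = {$}
Therefore, FOLLOW(S) = {$}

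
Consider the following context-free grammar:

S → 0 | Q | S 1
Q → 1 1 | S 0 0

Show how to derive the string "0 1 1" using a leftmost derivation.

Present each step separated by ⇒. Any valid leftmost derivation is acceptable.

S ⇒ S 1 ⇒ S 1 1 ⇒ 0 1 1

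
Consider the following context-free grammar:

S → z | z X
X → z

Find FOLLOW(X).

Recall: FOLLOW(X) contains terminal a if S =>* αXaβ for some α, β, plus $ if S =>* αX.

We compute FOLLOW(X) using the standard algorithm.
FOLLOW(S) starts with {$}.
FIRST(S) = {z}
FIRST(X) = {z}
FOLLOW(S) = {$}
FOLLOW(X) = {$}
Therefore, FOLLOW(X) = {$}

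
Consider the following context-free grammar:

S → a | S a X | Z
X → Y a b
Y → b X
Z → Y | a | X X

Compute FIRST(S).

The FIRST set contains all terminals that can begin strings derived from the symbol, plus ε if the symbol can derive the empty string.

We compute FIRST(S) using the standard algorithm.
FIRST(S) = {a, b}
FIRST(X) = {b}
FIRST(Y) = {b}
FIRST(Z) = {a, b}
Therefore, FIRST(S) = {a, b}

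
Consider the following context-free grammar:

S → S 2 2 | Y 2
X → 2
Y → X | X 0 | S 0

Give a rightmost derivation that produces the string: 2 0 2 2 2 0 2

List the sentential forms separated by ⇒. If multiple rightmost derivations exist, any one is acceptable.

S ⇒ Y 2 ⇒ S 0 2 ⇒ S 2 2 0 2 ⇒ Y 2 2 2 0 2 ⇒ X 0 2 2 2 0 2 ⇒ 2 0 2 2 2 0 2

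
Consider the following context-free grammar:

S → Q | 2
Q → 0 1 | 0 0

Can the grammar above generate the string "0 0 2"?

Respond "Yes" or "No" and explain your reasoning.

No - no valid derivation exists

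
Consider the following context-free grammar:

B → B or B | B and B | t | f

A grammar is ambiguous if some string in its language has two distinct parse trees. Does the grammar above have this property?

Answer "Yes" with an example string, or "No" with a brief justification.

Yes - the string 'f or f or t and t' has two distinct parse trees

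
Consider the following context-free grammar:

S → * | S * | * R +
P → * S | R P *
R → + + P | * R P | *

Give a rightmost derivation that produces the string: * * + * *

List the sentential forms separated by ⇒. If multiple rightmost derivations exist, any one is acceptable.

S ⇒ S * ⇒ S * * ⇒ * R + * * ⇒ * * + * *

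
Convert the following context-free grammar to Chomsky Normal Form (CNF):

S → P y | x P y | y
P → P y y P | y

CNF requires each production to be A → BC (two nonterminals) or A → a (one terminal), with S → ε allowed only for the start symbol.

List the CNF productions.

TY → y; TX → x; S → y; P → y; S → P TY; S → TX X0; X0 → P TY; P → P X1; X1 → TY X2; X2 → TY P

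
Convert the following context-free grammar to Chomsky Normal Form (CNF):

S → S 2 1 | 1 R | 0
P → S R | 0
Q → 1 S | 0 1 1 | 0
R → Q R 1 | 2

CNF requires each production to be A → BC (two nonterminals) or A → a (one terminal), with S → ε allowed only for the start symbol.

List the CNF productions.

T2 → 2; T1 → 1; S → 0; P → 0; T0 → 0; Q → 0; R → 2; S → S X0; X0 → T2 T1; S → T1 R; P → S R; Q → T1 S; Q → T0 X1; X1 → T1 T1; R → Q X2; X2 → R T1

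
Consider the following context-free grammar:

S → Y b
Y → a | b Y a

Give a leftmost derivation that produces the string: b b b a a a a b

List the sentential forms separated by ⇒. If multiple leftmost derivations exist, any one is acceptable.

S ⇒ Y b ⇒ b Y a b ⇒ b b Y a a b ⇒ b b b Y a a a b ⇒ b b b a a a a b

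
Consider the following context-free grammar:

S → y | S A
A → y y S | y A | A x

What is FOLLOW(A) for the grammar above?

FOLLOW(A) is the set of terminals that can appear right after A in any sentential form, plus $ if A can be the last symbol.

We compute FOLLOW(A) using the standard algorithm.
FOLLOW(S) starts with {$}.
FIRST(A) = {y}
FIRST(S) = {y}
FOLLOW(A) = {$, x, y}
FOLLOW(S) = {$, x, y}
Therefore, FOLLOW(A) = {$, x, y}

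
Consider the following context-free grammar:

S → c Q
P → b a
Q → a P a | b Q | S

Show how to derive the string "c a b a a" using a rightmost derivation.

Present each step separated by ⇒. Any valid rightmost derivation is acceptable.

S ⇒ c Q ⇒ c a P a ⇒ c a b a a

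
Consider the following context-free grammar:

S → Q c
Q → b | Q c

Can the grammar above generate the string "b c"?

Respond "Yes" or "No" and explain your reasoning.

Yes - a valid derivation exists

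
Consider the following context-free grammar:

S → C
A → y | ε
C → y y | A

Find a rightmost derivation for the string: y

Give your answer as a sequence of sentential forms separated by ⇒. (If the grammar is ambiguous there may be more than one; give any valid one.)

S ⇒ C ⇒ A ⇒ y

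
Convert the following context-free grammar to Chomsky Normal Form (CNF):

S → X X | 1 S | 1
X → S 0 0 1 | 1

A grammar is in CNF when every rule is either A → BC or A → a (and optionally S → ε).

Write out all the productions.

T1 → 1; S → 1; T0 → 0; X → 1; S → X X; S → T1 S; X → S X0; X0 → T0 X1; X1 → T0 T1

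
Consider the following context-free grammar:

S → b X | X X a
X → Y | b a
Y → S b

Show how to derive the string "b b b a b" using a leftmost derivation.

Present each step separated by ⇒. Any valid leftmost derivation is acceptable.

S ⇒ b X ⇒ b Y ⇒ b S b ⇒ b b X b ⇒ b b b a b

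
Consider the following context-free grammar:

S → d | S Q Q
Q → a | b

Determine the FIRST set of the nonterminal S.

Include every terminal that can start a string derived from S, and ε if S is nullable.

We compute FIRST(S) using the standard algorithm.
FIRST(Q) = {a, b}
FIRST(S) = {d}
Therefore, FIRST(S) = {d}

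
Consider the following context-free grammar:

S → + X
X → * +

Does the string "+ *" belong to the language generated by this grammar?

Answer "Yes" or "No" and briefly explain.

No - no valid derivation exists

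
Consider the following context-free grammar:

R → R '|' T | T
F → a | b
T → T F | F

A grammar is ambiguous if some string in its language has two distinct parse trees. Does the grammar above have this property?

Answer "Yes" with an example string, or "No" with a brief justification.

No - the grammar is unambiguous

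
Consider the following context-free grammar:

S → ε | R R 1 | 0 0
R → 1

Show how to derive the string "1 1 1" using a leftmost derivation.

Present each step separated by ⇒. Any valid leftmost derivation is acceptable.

S ⇒ R R 1 ⇒ 1 R 1 ⇒ 1 1 1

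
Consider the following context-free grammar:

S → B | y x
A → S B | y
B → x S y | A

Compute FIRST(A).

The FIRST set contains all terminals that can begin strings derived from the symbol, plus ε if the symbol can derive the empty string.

We compute FIRST(A) using the standard algorithm.
FIRST(A) = {x, y}
FIRST(B) = {x, y}
FIRST(S) = {x, y}
Therefore, FIRST(A) = {x, y}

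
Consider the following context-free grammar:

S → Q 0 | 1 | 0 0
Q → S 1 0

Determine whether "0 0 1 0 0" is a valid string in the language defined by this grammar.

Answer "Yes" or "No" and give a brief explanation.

Yes - a valid derivation exists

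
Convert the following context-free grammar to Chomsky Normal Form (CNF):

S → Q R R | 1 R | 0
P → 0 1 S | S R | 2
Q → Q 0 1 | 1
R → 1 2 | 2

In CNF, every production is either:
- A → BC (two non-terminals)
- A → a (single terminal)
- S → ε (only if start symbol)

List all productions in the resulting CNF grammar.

T1 → 1; S → 0; T0 → 0; P → 2; Q → 1; T2 → 2; R → 2; S → Q X0; X0 → R R; S → T1 R; P → T0 X1; X1 → T1 S; P → S R; Q → Q X2; X2 → T0 T1; R → T1 T2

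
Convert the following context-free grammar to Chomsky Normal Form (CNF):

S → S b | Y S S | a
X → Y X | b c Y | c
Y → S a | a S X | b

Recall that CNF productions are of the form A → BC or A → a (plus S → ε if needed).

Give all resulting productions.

TB → b; S → a; TC → c; X → c; TA → a; Y → b; S → S TB; S → Y X0; X0 → S S; X → Y X; X → TB X1; X1 → TC Y; Y → S TA; Y → TA X2; X2 → S X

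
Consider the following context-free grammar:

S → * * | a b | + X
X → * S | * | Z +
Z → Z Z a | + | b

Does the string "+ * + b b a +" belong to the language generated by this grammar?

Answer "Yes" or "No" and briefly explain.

Yes - a valid derivation exists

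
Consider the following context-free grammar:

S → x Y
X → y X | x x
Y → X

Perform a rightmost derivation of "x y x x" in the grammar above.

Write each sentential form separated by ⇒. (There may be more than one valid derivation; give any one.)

S ⇒ x Y ⇒ x X ⇒ x y X ⇒ x y x x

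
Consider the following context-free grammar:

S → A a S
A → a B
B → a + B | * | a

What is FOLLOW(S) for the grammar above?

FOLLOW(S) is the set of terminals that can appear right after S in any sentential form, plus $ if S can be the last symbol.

We compute FOLLOW(S) using the standard algorithm.
FOLLOW(S) starts with {$}.
FIRST(A) = {a}
FIRST(B) = {*, a}
FIRST(S) = {a}
FOLLOW(A) = {a}
FOLLOW(B) = {a}
FOLLOW(S) = {$}
Therefore, FOLLOW(S) = {$}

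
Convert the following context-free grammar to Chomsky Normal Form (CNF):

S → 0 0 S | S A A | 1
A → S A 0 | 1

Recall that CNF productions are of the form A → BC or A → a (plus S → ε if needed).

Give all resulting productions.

T0 → 0; S → 1; A → 1; S → T0 X0; X0 → T0 S; S → S X1; X1 → A A; A → S X2; X2 → A T0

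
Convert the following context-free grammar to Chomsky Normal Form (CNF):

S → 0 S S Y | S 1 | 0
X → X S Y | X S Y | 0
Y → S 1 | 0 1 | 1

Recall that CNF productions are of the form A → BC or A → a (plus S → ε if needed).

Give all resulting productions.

T0 → 0; T1 → 1; S → 0; X → 0; Y → 1; S → T0 X0; X0 → S X1; X1 → S Y; S → S T1; X → X X2; X2 → S Y; X → X X3; X3 → S Y; Y → S T1; Y → T0 T1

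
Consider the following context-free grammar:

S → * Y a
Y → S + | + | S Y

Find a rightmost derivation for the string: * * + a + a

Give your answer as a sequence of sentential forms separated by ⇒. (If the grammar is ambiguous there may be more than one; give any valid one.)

S ⇒ * Y a ⇒ * S + a ⇒ * * Y a + a ⇒ * * + a + a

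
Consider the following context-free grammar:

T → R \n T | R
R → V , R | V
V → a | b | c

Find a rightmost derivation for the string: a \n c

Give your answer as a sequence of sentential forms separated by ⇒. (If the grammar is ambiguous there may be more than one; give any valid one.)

T ⇒ R \n T ⇒ R \n R ⇒ R \n V ⇒ R \n c ⇒ V \n c ⇒ a \n c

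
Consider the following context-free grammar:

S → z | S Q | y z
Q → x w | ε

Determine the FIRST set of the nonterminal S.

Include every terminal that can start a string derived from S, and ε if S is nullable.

We compute FIRST(S) using the standard algorithm.
FIRST(Q) = {x, ε}
FIRST(S) = {y, z}
Therefore, FIRST(S) = {y, z}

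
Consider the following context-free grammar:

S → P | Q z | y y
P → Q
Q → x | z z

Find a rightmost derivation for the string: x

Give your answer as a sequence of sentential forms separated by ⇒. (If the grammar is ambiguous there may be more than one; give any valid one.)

S ⇒ P ⇒ Q ⇒ x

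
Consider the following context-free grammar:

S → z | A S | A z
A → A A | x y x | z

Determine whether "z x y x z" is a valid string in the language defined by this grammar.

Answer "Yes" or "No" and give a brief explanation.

Yes - a valid derivation exists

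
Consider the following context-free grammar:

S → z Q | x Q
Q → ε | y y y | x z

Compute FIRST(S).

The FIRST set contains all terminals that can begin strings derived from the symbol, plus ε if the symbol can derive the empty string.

We compute FIRST(S) using the standard algorithm.
FIRST(Q) = {x, y, ε}
FIRST(S) = {x, z}
Therefore, FIRST(S) = {x, z}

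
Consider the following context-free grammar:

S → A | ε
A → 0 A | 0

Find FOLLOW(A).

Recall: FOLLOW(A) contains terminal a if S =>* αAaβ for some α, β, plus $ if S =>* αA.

We compute FOLLOW(A) using the standard algorithm.
FOLLOW(S) starts with {$}.
FIRST(A) = {0}
FIRST(S) = {0, ε}
FOLLOW(A) = {$}
FOLLOW(S) = {$}
Therefore, FOLLOW(A) = {$}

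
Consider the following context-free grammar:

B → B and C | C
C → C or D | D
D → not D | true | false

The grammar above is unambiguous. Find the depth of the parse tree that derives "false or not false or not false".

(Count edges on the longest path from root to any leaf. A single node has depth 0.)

5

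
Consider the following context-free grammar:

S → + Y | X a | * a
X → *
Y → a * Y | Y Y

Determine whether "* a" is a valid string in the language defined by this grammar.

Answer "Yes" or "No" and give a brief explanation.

Yes - a valid derivation exists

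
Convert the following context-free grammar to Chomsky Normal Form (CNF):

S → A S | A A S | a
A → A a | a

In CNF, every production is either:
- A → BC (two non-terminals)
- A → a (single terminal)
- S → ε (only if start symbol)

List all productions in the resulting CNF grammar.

S → a; TA → a; A → a; S → A S; S → A X0; X0 → A S; A → A TA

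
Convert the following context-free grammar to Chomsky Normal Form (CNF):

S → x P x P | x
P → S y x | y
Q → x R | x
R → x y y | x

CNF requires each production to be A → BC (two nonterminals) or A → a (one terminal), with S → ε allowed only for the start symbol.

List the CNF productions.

TX → x; S → x; TY → y; P → y; Q → x; R → x; S → TX X0; X0 → P X1; X1 → TX P; P → S X2; X2 → TY TX; Q → TX R; R → TX X3; X3 → TY TY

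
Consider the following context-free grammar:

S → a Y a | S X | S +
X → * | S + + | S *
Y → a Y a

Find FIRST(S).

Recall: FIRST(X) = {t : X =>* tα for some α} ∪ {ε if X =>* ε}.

We compute FIRST(S) using the standard algorithm.
FIRST(S) = {a}
FIRST(X) = {*, a}
FIRST(Y) = {a}
Therefore, FIRST(S) = {a}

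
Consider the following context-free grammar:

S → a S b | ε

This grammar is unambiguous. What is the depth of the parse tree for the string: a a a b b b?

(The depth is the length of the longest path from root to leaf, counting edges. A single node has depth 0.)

4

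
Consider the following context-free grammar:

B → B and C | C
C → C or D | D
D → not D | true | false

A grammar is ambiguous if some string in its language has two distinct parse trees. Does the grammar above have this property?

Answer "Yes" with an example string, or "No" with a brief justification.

No - the grammar is unambiguous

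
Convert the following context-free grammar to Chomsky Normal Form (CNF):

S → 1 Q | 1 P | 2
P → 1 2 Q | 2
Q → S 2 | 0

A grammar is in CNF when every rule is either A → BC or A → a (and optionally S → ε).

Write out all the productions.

T1 → 1; S → 2; T2 → 2; P → 2; Q → 0; S → T1 Q; S → T1 P; P → T1 X0; X0 → T2 Q; Q → S T2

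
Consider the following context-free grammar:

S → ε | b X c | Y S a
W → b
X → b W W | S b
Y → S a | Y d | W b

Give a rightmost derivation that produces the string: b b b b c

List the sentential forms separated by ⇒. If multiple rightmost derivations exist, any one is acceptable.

S ⇒ b X c ⇒ b b W W c ⇒ b b W b c ⇒ b b b b c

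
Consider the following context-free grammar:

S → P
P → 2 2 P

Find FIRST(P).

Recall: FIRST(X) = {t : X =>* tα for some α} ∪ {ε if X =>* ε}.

We compute FIRST(P) using the standard algorithm.
FIRST(P) = {2}
FIRST(S) = {2}
Therefore, FIRST(P) = {2}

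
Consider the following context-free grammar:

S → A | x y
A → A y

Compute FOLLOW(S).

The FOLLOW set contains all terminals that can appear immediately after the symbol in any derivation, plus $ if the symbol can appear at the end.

We compute FOLLOW(S) using the standard algorithm.
FOLLOW(S) starts with {$}.
FIRST(A) = {}
FIRST(S) = {x}
FOLLOW(A) = {$, y}
FOLLOW(S) = {$}
Therefore, FOLLOW(S) = {$}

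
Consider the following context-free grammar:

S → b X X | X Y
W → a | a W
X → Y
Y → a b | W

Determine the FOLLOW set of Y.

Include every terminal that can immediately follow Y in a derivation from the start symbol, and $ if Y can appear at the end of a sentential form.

We compute FOLLOW(Y) using the standard algorithm.
FOLLOW(S) starts with {$}.
FIRST(S) = {a, b}
FIRST(W) = {a}
FIRST(X) = {a}
FIRST(Y) = {a}
FOLLOW(S) = {$}
FOLLOW(W) = {$, a}
FOLLOW(X) = {$, a}
FOLLOW(Y) = {$, a}
Therefore, FOLLOW(Y) = {$, a}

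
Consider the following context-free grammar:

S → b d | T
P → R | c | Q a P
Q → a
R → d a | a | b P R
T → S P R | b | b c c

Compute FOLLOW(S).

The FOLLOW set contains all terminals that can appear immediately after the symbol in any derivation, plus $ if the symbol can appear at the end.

We compute FOLLOW(S) using the standard algorithm.
FOLLOW(S) starts with {$}.
FIRST(P) = {a, b, c, d}
FIRST(Q) = {a}
FIRST(R) = {a, b, d}
FIRST(S) = {b}
FIRST(T) = {b}
FOLLOW(P) = {a, b, d}
FOLLOW(Q) = {a}
FOLLOW(R) = {$, a, b, c, d}
FOLLOW(S) = {$, a, b, c, d}
FOLLOW(T) = {$, a, b, c, d}
Therefore, FOLLOW(S) = {$, a, b, c, d}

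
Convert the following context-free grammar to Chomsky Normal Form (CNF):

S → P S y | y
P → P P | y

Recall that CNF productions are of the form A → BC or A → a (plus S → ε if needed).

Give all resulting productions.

TY → y; S → y; P → y; S → P X0; X0 → S TY; P → P P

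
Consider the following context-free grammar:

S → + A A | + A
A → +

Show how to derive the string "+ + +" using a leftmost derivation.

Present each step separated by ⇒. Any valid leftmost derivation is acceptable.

S ⇒ + A A ⇒ + + A ⇒ + + +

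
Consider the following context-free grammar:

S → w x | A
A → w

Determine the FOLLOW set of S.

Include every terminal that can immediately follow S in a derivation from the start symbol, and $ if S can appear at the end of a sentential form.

We compute FOLLOW(S) using the standard algorithm.
FOLLOW(S) starts with {$}.
FIRST(A) = {w}
FIRST(S) = {w}
FOLLOW(A) = {$}
FOLLOW(S) = {$}
Therefore, FOLLOW(S) = {$}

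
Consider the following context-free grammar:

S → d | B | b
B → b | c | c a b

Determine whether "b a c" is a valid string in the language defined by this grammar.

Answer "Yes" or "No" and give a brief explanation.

No - no valid derivation exists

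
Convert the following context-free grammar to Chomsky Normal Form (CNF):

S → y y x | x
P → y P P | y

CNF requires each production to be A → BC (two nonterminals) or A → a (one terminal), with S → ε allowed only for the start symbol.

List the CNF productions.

TY → y; TX → x; S → x; P → y; S → TY X0; X0 → TY TX; P → TY X1; X1 → P P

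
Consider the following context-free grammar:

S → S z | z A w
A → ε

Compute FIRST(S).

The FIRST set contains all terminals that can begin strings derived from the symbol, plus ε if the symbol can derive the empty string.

We compute FIRST(S) using the standard algorithm.
FIRST(A) = {ε}
FIRST(S) = {z}
Therefore, FIRST(S) = {z}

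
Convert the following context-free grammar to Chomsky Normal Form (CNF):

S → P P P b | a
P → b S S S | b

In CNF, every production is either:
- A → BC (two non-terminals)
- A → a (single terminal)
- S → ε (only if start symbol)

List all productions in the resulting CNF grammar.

TB → b; S → a; P → b; S → P X0; X0 → P X1; X1 → P TB; P → TB X2; X2 → S X3; X3 → S S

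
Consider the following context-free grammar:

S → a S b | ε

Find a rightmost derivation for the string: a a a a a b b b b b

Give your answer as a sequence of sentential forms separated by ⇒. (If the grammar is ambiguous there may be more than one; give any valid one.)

S ⇒ a S b ⇒ a a S b b ⇒ a a a S b b b ⇒ a a a a S b b b b ⇒ a a a a a S b b b b b ⇒ a a a a a b b b b b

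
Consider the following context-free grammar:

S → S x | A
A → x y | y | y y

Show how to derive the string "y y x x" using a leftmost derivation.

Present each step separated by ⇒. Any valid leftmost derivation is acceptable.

S ⇒ S x ⇒ S x x ⇒ A x x ⇒ y y x x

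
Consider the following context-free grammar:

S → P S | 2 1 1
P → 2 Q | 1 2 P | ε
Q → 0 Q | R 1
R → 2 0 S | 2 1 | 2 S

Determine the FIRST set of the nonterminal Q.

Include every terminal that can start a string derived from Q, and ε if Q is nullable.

We compute FIRST(Q) using the standard algorithm.
FIRST(P) = {1, 2, ε}
FIRST(Q) = {0, 2}
FIRST(R) = {2}
FIRST(S) = {1, 2}
Therefore, FIRST(Q) = {0, 2}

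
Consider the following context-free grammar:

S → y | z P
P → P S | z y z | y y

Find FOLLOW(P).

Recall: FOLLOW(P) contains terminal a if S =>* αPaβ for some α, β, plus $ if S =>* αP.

We compute FOLLOW(P) using the standard algorithm.
FOLLOW(S) starts with {$}.
FIRST(P) = {y, z}
FIRST(S) = {y, z}
FOLLOW(P) = {$, y, z}
FOLLOW(S) = {$, y, z}
Therefore, FOLLOW(P) = {$, y, z}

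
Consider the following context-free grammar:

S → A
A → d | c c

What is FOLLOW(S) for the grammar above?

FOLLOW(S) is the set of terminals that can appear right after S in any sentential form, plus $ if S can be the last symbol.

We compute FOLLOW(S) using the standard algorithm.
FOLLOW(S) starts with {$}.
FIRST(A) = {c, d}
FIRST(S) = {c, d}
FOLLOW(A) = {$}
FOLLOW(S) = {$}
Therefore, FOLLOW(S) = {$}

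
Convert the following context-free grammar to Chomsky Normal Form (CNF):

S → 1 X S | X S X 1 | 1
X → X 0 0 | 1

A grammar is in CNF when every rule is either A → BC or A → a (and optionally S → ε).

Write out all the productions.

T1 → 1; S → 1; T0 → 0; X → 1; S → T1 X0; X0 → X S; S → X X1; X1 → S X2; X2 → X T1; X → X X3; X3 → T0 T0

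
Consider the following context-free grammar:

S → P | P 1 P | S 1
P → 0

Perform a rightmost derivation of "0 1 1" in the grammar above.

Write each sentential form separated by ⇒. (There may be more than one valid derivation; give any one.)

S ⇒ S 1 ⇒ S 1 1 ⇒ P 1 1 ⇒ 0 1 1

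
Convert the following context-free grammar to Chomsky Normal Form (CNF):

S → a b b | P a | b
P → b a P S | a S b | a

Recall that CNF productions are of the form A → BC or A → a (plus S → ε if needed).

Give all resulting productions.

TA → a; TB → b; S → b; P → a; S → TA X0; X0 → TB TB; S → P TA; P → TB X1; X1 → TA X2; X2 → P S; P → TA X3; X3 → S TB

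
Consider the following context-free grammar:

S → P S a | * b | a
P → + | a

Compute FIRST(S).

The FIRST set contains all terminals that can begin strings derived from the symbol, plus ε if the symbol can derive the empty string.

We compute FIRST(S) using the standard algorithm.
FIRST(P) = {+, a}
FIRST(S) = {*, +, a}
Therefore, FIRST(S) = {*, +, a}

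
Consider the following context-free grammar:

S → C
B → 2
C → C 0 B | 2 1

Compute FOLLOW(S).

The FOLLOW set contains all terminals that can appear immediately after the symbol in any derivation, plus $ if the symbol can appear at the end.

We compute FOLLOW(S) using the standard algorithm.
FOLLOW(S) starts with {$}.
FIRST(B) = {2}
FIRST(C) = {2}
FIRST(S) = {2}
FOLLOW(B) = {$, 0}
FOLLOW(C) = {$, 0}
FOLLOW(S) = {$}
Therefore, FOLLOW(S) = {$}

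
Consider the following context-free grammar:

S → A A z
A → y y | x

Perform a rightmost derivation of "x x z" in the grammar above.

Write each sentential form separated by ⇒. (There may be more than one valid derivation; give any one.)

S ⇒ A A z ⇒ A x z ⇒ x x z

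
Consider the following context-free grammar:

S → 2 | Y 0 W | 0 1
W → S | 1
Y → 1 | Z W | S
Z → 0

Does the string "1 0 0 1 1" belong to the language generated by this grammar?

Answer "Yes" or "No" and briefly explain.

No - no valid derivation exists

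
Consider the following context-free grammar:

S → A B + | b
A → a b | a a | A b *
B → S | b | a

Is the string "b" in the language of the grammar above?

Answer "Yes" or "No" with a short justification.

Yes - a valid derivation exists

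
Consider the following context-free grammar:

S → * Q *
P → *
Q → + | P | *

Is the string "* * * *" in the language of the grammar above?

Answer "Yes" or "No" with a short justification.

No - no valid derivation exists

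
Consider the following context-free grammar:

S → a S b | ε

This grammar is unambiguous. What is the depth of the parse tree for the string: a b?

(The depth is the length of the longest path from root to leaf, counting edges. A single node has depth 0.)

2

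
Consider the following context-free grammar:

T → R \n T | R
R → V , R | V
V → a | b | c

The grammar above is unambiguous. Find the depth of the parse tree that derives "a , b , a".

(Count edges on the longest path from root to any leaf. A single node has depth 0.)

5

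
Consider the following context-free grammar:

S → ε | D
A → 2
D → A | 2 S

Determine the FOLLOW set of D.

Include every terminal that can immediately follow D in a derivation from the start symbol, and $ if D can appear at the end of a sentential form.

We compute FOLLOW(D) using the standard algorithm.
FOLLOW(S) starts with {$}.
FIRST(A) = {2}
FIRST(D) = {2}
FIRST(S) = {2, ε}
FOLLOW(A) = {$}
FOLLOW(D) = {$}
FOLLOW(S) = {$}
Therefore, FOLLOW(D) = {$}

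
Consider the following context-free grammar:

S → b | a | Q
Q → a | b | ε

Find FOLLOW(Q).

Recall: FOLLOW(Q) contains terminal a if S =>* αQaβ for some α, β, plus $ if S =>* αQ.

We compute FOLLOW(Q) using the standard algorithm.
FOLLOW(S) starts with {$}.
FIRST(Q) = {a, b, ε}
FIRST(S) = {a, b, ε}
FOLLOW(Q) = {$}
FOLLOW(S) = {$}
Therefore, FOLLOW(Q) = {$}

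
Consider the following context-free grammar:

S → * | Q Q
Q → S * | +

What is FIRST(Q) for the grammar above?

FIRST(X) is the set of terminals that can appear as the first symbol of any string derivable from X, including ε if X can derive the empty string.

We compute FIRST(Q) using the standard algorithm.
FIRST(Q) = {*, +}
FIRST(S) = {*, +}
Therefore, FIRST(Q) = {*, +}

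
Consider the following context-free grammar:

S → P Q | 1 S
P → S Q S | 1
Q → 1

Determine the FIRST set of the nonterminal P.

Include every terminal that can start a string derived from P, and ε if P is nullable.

We compute FIRST(P) using the standard algorithm.
FIRST(P) = {1}
FIRST(Q) = {1}
FIRST(S) = {1}
Therefore, FIRST(P) = {1}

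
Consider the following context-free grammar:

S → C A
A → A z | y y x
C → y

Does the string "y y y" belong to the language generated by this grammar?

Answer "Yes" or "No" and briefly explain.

No - no valid derivation exists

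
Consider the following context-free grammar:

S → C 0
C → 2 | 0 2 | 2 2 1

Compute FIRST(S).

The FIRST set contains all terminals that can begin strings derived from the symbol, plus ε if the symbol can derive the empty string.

We compute FIRST(S) using the standard algorithm.
FIRST(C) = {0, 2}
FIRST(S) = {0, 2}
Therefore, FIRST(S) = {0, 2}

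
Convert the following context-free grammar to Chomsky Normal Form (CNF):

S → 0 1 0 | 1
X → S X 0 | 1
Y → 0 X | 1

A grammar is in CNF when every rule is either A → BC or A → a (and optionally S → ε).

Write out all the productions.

T0 → 0; T1 → 1; S → 1; X → 1; Y → 1; S → T0 X0; X0 → T1 T0; X → S X1; X1 → X T0; Y → T0 X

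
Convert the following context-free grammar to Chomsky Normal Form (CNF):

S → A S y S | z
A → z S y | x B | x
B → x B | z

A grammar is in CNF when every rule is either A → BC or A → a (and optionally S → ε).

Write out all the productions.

TY → y; S → z; TZ → z; TX → x; A → x; B → z; S → A X0; X0 → S X1; X1 → TY S; A → TZ X2; X2 → S TY; A → TX B; B → TX B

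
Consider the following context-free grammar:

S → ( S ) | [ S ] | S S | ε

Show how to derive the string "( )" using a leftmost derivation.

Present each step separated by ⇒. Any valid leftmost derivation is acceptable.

S ⇒ ( S ) ⇒ ( S S ) ⇒ ( S ) ⇒ ( )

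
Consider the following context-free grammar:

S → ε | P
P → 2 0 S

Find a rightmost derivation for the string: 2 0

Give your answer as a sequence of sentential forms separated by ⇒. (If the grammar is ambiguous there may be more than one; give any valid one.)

S ⇒ P ⇒ 2 0 S ⇒ 2 0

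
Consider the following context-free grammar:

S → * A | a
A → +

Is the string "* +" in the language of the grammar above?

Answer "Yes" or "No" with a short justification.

Yes - a valid derivation exists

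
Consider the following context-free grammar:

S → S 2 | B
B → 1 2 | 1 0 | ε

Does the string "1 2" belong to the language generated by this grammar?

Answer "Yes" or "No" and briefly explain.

Yes - a valid derivation exists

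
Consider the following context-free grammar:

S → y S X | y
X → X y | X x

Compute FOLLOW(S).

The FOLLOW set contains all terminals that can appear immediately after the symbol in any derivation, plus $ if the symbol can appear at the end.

We compute FOLLOW(S) using the standard algorithm.
FOLLOW(S) starts with {$}.
FIRST(S) = {y}
FIRST(X) = {}
FOLLOW(S) = {$}
FOLLOW(X) = {$, x, y}
Therefore, FOLLOW(S) = {$}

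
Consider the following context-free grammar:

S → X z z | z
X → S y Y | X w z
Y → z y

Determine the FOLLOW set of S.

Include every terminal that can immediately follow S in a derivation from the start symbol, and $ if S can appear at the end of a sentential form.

We compute FOLLOW(S) using the standard algorithm.
FOLLOW(S) starts with {$}.
FIRST(S) = {z}
FIRST(X) = {z}
FIRST(Y) = {z}
FOLLOW(S) = {$, y}
FOLLOW(X) = {w, z}
FOLLOW(Y) = {w, z}
Therefore, FOLLOW(S) = {$, y}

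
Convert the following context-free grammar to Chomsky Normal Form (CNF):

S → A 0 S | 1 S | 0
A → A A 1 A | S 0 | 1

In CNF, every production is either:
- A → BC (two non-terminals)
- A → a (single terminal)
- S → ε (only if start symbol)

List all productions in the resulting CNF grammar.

T0 → 0; T1 → 1; S → 0; A → 1; S → A X0; X0 → T0 S; S → T1 S; A → A X1; X1 → A X2; X2 → T1 A; A → S T0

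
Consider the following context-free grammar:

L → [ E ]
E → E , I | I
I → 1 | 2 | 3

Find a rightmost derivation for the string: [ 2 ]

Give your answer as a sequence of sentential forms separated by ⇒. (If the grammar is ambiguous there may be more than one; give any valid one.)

L ⇒ [ E ] ⇒ [ I ] ⇒ [ 2 ]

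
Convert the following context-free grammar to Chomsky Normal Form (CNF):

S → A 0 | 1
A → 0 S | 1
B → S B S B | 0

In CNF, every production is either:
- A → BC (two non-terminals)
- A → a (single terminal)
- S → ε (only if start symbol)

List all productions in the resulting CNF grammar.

T0 → 0; S → 1; A → 1; B → 0; S → A T0; A → T0 S; B → S X0; X0 → B X1; X1 → S B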